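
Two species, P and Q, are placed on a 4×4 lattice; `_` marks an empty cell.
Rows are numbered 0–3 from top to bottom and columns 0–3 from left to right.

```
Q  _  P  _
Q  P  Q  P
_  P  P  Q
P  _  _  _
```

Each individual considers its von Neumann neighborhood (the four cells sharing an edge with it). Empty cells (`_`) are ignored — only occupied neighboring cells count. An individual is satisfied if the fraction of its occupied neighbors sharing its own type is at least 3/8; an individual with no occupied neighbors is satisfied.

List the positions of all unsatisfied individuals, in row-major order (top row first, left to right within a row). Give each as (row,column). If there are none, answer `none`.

(0,2), (1,1), (1,2), (1,3), (2,2), (2,3)

(0,0)Q 1/1 satisfied
(0,2)P 0/1 not
(1,0)Q 1/2 satisfied
(1,1)P 1/3 not
(1,2)Q 0/4 not
(1,3)P 0/2 not
(2,1)P 2/2 satisfied
(2,2)P 1/3 not
(2,3)Q 0/2 not
(3,0)P 0/0 satisfied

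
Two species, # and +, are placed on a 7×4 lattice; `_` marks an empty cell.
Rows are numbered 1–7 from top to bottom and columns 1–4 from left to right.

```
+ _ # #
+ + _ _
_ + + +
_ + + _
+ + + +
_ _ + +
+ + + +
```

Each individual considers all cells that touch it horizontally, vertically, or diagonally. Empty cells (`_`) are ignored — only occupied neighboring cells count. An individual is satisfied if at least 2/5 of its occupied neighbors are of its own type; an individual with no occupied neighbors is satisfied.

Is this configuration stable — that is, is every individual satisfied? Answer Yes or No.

Yes

Row 1: (1,1)+ 2/2 ok · (1,3)# 1/2 ok · (1,4)# 1/1 ok
Row 2: (2,1)+ 3/3 ok · (2,2)+ 4/5 ok
Row 3: (3,2)+ 5/5 ok · (3,3)+ 5/5 ok · (3,4)+ 2/2 ok
Row 4: (4,2)+ 6/6 ok · (4,3)+ 7/7 ok
Row 5: (5,1)+ 2/2 ok · (5,2)+ 5/5 ok · (5,3)+ 6/6 ok · (5,4)+ 4/4 ok
Row 6: (6,3)+ 7/7 ok · (6,4)+ 5/5 ok
Row 7: (7,1)+ 1/1 ok · (7,2)+ 3/3 ok · (7,3)+ 4/4 ok · (7,4)+ 3/3 ok
All meet the threshold, so the configuration is stable.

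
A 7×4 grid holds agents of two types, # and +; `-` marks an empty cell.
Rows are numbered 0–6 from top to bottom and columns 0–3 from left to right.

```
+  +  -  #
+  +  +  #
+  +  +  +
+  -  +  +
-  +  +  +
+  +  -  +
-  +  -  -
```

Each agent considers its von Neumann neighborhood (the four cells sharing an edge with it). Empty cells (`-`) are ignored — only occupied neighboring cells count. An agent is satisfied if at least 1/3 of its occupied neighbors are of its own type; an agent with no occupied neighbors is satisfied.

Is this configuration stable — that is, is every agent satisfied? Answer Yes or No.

Row 0: (0,0)+ 2/2 ok · (0,1)+ 2/2 ok · (0,3)# 1/1 ok
Row 1: (1,0)+ 3/3 ok · (1,1)+ 4/4 ok · (1,2)+ 2/3 ok · (1,3)# 1/3 ok
Row 2: (2,0)+ 3/3 ok · (2,1)+ 3/3 ok · (2,2)+ 4/4 ok · (2,3)+ 2/3 ok
Row 3: (3,0)+ 1/1 ok · (3,2)+ 3/3 ok · (3,3)+ 3/3 ok
Row 4: (4,1)+ 2/2 ok · (4,2)+ 3/3 ok · (4,3)+ 3/3 ok
Row 5: (5,0)+ 1/1 ok · (5,1)+ 3/3 ok · (5,3)+ 1/1 ok
Row 6: (6,1)+ 1/1 ok
All meet the threshold, so the configuration is stable.

Yes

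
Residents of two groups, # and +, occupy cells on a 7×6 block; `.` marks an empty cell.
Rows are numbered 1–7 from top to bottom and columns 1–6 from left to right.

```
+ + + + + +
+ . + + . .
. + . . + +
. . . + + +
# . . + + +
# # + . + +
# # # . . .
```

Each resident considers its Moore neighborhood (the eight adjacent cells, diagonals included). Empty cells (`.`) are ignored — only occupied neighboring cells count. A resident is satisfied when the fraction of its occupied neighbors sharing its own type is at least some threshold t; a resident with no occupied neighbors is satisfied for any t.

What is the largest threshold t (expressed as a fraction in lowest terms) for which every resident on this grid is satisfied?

1/4

Row 1: (1,1)+ 2/2 · (1,2)+ 4/4 · (1,3)+ 4/4 · (1,4)+ 4/4 · (1,5)+ 3/3 · (1,6)+ 1/1
Row 2: (2,1)+ 3/3 · (2,3)+ 5/5 · (2,4)+ 5/5
Row 3: (3,2)+ 2/2 · (3,5)+ 5/5 · (3,6)+ 3/3
Row 4: (4,4)+ 4/4 · (4,5)+ 7/7 · (4,6)+ 5/5
Row 5: (5,1)# 2/2 · (5,4)+ 5/5 · (5,5)+ 7/7 · (5,6)+ 5/5
Row 6: (6,1)# 4/4 · (6,2)# 5/6 · (6,3)+ 1/4 · (6,5)+ 4/4 · (6,6)+ 3/3
Row 7: (7,1)# 3/3 · (7,2)# 4/5 · (7,3)# 2/3
The smallest same-type fraction is 1/4 at (6,3), which reduces to 1/4. Any threshold above that leaves this resident unsatisfied.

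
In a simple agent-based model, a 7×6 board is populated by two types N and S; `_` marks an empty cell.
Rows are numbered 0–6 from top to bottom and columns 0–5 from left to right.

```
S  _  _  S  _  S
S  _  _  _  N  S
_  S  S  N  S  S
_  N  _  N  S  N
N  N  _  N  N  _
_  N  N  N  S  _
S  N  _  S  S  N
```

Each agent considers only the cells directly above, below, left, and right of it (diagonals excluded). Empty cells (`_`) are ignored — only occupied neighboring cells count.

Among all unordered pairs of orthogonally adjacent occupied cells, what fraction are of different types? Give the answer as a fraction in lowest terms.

Scan each occupied cell's neighbors to the right and below so each pair is counted once.
Row 0: S(0,0)–S(1,0)= S(0,5)–S(1,5)=  → 0/2 unlike.
Row 1: N(1,4)–S(1,5)≠ N(1,4)–S(2,4)≠ S(1,5)–S(2,5)=  → 2/3 unlike.
Row 2: S(2,1)–S(2,2)= S(2,1)–N(3,1)≠ S(2,2)–N(2,3)≠ N(2,3)–S(2,4)≠ N(2,3)–N(3,3)= S(2,4)–S(2,5)= S(2,4)–S(3,4)= S(2,5)–N(3,5)≠  → 4/8 unlike.
Row 3: N(3,1)–N(4,1)= N(3,3)–S(3,4)≠ N(3,3)–N(4,3)= S(3,4)–N(3,5)≠ S(3,4)–N(4,4)≠  → 3/5 unlike.
Row 4: N(4,0)–N(4,1)= N(4,1)–N(5,1)= N(4,3)–N(4,4)= N(4,3)–N(5,3)= N(4,4)–S(5,4)≠  → 1/5 unlike.
Row 5: N(5,1)–N(5,2)= N(5,1)–N(6,1)= N(5,2)–N(5,3)= N(5,3)–S(5,4)≠ N(5,3)–S(6,3)≠ S(5,4)–S(6,4)=  → 2/6 unlike.
Row 6: S(6,0)–N(6,1)≠ S(6,3)–S(6,4)= S(6,4)–N(6,5)≠  → 2/3 unlike.
Total adjacent occupied pairs: 32; unlike-type pairs: 14.
14/32 reduces to 7/16.

7/16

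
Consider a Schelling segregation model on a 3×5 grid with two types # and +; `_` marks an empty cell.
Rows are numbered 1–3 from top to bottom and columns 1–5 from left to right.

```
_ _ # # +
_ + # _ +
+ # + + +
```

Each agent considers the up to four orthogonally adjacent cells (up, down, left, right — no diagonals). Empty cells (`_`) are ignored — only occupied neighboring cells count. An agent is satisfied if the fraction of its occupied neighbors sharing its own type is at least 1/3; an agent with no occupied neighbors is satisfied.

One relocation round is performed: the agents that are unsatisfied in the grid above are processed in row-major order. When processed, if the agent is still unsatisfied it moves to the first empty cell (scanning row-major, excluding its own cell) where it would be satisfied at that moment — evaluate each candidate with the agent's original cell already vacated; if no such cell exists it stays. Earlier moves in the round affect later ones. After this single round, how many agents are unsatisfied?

0

Initially unsatisfied (in order): (2,2), (3,1), (3,2).
  (2,2) → (1,1).
  (3,1) → (1,2).
  (3,2) → (2,2).
Resulting grid:
+ + # # +
_ # # _ +
_ _ + + +
All satisfied now.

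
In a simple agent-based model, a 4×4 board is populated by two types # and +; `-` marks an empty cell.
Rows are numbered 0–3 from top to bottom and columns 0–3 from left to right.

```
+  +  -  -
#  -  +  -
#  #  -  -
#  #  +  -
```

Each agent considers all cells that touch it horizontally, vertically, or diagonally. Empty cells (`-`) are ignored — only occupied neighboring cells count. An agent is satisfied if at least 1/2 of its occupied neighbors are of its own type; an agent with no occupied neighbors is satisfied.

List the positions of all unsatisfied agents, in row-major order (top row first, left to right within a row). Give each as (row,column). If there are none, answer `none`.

Row 0: (0,0)+ 1/2 ok · (0,1)+ 2/3 ok
Row 1: (1,0)# 2/4 ok · (1,2)+ 1/2 ok
Row 2: (2,0)# 4/4 ok · (2,1)# 4/6 ok
Row 3: (3,0)# 3/3 ok · (3,1)# 3/4 ok · (3,2)+ 0/2 unhappy

(3,2)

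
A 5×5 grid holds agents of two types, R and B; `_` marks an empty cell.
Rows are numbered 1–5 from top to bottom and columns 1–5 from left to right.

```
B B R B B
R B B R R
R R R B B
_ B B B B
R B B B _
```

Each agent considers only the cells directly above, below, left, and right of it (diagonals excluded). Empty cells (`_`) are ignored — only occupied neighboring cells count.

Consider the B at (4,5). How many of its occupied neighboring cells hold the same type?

Occupied neighbors of (4,5): (3,5)=B, (4,4)=B.
Same type (B): 2 of 2.

2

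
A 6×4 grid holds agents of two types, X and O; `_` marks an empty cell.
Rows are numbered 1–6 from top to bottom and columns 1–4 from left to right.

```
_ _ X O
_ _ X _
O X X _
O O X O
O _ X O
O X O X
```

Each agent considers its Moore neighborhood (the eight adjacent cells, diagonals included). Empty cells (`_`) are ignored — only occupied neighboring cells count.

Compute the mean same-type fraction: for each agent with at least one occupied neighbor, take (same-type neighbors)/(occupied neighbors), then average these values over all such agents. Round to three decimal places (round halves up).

(1,3)X 1/2
(1,4)O 0/2
(2,3)X 3/4
(3,1)O 2/3
(3,2)X 3/6
(3,3)X 3/5
(4,1)O 3/4
(4,2)O 3/7
(4,3)X 3/6
(4,4)O 1/4
(5,1)O 3/4
(5,3)X 3/7
(5,4)O 2/5
(6,1)O 1/2
(6,2)X 1/4
(6,3)O 1/4
(6,4)X 1/3
Sum over 17 agents: 1/2 + 0/2 + 3/4 + 2/3 + 3/6 + 3/5 + 3/4 + 3/7 + 3/6 + 1/4 + 3/4 + 3/7 + 2/5 + 1/2 + 1/4 + 1/4 + 1/3 = 55/7; mean = 55/7 ÷ 17 = 55/119 = 0.462184… → 0.462.

0.462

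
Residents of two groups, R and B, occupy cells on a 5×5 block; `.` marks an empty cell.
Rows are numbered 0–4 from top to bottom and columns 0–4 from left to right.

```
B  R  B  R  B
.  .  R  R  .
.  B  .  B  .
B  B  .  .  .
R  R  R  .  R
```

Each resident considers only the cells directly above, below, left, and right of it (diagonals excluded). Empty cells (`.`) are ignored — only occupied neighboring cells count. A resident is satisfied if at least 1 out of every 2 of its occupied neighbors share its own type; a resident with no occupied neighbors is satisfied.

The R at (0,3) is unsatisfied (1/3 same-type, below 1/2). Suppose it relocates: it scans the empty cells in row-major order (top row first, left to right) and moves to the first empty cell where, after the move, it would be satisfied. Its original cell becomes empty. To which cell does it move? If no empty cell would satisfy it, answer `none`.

(1,1)

Vacating (0,3). Empty cells in order:
  (1,0): 0/1 same-type → still unsatisfied.
  (1,1): 2/3 same-type → satisfied — stop here.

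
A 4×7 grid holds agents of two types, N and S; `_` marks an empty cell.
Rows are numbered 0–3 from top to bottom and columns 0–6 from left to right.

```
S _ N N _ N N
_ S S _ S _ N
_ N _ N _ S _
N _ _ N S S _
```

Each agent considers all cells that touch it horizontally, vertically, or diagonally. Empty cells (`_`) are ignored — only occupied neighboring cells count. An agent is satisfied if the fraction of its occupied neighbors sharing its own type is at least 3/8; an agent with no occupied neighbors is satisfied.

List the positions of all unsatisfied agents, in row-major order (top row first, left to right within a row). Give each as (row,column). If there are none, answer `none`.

(0,2), (0,3), (1,2), (1,4), (2,1), (2,3)

(0,0)S 1/1 satisfied
(0,2)N 1/3 not
(0,3)N 1/3 not
(0,5)N 2/3 satisfied
(0,6)N 2/2 satisfied
(1,1)S 2/4 satisfied
(1,2)S 1/5 not
(1,4)S 1/4 not
(1,6)N 2/3 satisfied
(2,1)N 1/3 not
(2,3)N 1/4 not
(2,5)S 3/4 satisfied
(3,0)N 1/1 satisfied
(3,3)N 1/2 satisfied
(3,4)S 2/4 satisfied
(3,5)S 2/2 satisfied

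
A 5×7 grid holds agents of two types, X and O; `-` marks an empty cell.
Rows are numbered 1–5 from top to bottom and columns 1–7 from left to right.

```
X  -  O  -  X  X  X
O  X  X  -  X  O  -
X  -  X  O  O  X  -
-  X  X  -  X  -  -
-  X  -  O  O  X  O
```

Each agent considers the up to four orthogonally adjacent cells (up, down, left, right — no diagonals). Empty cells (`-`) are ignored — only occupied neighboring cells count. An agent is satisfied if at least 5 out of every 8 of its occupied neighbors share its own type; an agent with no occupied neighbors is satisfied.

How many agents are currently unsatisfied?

(1,1)X 0/1 unhappy
(1,3)O 0/1 unhappy
(1,5)X 2/2 ok
(1,6)X 2/3 ok
(1,7)X 1/1 ok
(2,1)O 0/3 unhappy
(2,2)X 1/2 unhappy
(2,3)X 2/3 ok
(2,5)X 1/3 unhappy
(2,6)O 0/3 unhappy
(3,1)X 0/1 unhappy
(3,3)X 2/3 ok
(3,4)O 1/2 unhappy
(3,5)O 1/4 unhappy
(3,6)X 0/2 unhappy
(4,2)X 2/2 ok
(4,3)X 2/2 ok
(4,5)X 0/2 unhappy
(5,2)X 1/1 ok
(5,4)O 1/1 ok
(5,5)O 1/3 unhappy
(5,6)X 0/2 unhappy
(5,7)O 0/1 unhappy
Unsatisfied: (1,1), (1,3), (2,1), (2,2), (2,5), (2,6), (3,1), (3,4), (3,5), (3,6), (4,5), (5,5), (5,6), (5,7) — 14 in total.

14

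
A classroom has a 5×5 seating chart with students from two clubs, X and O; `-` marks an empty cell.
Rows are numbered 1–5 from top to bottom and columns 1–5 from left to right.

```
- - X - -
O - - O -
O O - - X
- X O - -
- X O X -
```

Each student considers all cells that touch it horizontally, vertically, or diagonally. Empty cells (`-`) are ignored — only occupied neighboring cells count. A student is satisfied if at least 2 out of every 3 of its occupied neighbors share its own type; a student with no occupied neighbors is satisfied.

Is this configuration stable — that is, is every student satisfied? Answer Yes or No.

(1,3)X 0/1 unhappy
(2,1)O 2/2 ok
(2,4)O 0/2 unhappy
(3,1)O 2/3 ok
(3,2)O 3/4 ok
(3,5)X 0/1 unhappy
(4,2)X 1/5 unhappy
(4,3)O 2/5 unhappy
(5,2)X 1/3 unhappy
(5,3)O 1/4 unhappy
(5,4)X 0/2 unhappy
For instance (1,3) has only 0/1 same-type neighbors, below 2/3.

No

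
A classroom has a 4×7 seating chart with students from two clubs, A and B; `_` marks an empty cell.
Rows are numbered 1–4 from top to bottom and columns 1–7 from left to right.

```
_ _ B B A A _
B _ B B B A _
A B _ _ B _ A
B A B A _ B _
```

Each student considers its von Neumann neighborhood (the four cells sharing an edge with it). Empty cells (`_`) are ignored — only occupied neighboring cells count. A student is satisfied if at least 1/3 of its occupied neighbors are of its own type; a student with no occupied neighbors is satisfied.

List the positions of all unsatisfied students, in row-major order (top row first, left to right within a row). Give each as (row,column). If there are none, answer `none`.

(2,1), (3,1), (3,2), (4,1), (4,2), (4,3), (4,4)

Row 1: (1,3)B 2/2 satisfied · (1,4)B 2/3 satisfied · (1,5)A 1/3 satisfied · (1,6)A 2/2 satisfied
Row 2: (2,1)B 0/1 not · (2,3)B 2/2 satisfied · (2,4)B 3/3 satisfied · (2,5)B 2/4 satisfied · (2,6)A 1/2 satisfied
Row 3: (3,1)A 0/3 not · (3,2)B 0/2 not · (3,5)B 1/1 satisfied · (3,7)A 0/0 satisfied
Row 4: (4,1)B 0/2 not · (4,2)A 0/3 not · (4,3)B 0/2 not · (4,4)A 0/1 not · (4,6)B 0/0 satisfied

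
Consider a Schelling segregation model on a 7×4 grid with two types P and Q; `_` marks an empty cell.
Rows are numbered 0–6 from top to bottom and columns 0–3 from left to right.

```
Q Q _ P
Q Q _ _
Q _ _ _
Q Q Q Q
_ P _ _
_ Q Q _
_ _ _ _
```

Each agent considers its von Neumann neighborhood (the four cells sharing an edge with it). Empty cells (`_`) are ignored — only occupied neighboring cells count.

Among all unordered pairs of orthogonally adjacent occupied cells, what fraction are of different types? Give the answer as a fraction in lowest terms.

Scan each occupied cell's neighbors to the right and below so each pair is counted once.
From row 0: 0 unlike of 3 pairs (running 0/3).
From row 1: 0 unlike of 2 pairs (running 0/5).
From row 2: 0 unlike of 1 pairs (running 0/6).
From row 3: 1 unlike of 4 pairs (running 1/10).
From row 4: 1 unlike of 1 pairs (running 2/11).
From row 5: 0 unlike of 1 pairs (running 2/12).
Total adjacent occupied pairs: 12; unlike-type pairs: 2.
2/12 reduces to 1/6.

1/6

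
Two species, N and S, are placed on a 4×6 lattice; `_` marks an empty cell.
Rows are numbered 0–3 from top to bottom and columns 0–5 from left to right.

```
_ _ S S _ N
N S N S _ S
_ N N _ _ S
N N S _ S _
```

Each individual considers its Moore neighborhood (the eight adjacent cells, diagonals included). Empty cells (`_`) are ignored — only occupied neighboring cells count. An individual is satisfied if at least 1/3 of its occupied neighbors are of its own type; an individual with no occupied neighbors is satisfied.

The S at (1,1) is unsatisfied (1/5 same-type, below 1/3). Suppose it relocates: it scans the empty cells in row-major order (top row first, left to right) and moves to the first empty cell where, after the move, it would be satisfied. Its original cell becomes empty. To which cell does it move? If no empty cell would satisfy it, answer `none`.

Vacating (1,1). Empty cells in order:
  (0,0): 0/1 same-type → still unsatisfied.
  (0,1): 1/3 same-type → satisfied — stop here.

(0,1)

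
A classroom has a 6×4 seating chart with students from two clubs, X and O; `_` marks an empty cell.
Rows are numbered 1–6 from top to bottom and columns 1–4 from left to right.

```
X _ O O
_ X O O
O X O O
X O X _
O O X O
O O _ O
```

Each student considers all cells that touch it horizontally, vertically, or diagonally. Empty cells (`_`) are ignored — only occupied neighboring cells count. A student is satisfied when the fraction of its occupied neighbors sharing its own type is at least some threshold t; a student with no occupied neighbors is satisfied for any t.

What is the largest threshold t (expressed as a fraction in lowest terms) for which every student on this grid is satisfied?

(1,1)X 1/1
(1,3)O 3/4
(1,4)O 3/3
(2,2)X 2/6
(2,3)O 5/7
(2,4)O 5/5
(3,1)O 1/4
(3,2)X 3/7
(3,3)O 4/7
(3,4)O 3/4
(4,1)X 1/5
(4,2)O 4/8
(4,3)X 2/7
(5,1)O 4/5
(5,2)O 4/7
(5,3)X 1/6
(5,4)O 1/3
(6,1)O 3/3
(6,2)O 3/4
(6,4)O 1/2
The smallest same-type fraction is 1/6 at (5,3), which reduces to 1/6. Any threshold above that leaves this student unsatisfied.

1/6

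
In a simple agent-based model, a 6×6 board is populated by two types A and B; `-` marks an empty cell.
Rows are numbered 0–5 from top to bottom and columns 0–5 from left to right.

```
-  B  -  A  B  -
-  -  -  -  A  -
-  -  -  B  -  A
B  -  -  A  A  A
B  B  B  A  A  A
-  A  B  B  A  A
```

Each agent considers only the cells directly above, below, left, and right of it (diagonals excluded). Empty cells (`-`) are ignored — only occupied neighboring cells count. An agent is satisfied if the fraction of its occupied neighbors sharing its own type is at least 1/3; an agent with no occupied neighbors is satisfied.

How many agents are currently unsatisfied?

5

Row 0: (0,1)B 0/0 ✓ · (0,3)A 0/1 ✗ · (0,4)B 0/2 ✗
Row 1: (1,4)A 0/1 ✗
Row 2: (2,3)B 0/1 ✗ · (2,5)A 1/1 ✓
Row 3: (3,0)B 1/1 ✓ · (3,3)A 2/3 ✓ · (3,4)A 3/3 ✓ · (3,5)A 3/3 ✓
Row 4: (4,0)B 2/2 ✓ · (4,1)B 2/3 ✓ · (4,2)B 2/3 ✓ · (4,3)A 2/4 ✓ · (4,4)A 4/4 ✓ · (4,5)A 3/3 ✓
Row 5: (5,1)A 0/2 ✗ · (5,2)B 2/3 ✓ · (5,3)B 1/3 ✓ · (5,4)A 2/3 ✓ · (5,5)A 2/2 ✓
Unsatisfied: (0,3), (0,4), (1,4), (2,3), (5,1) — 5 in total.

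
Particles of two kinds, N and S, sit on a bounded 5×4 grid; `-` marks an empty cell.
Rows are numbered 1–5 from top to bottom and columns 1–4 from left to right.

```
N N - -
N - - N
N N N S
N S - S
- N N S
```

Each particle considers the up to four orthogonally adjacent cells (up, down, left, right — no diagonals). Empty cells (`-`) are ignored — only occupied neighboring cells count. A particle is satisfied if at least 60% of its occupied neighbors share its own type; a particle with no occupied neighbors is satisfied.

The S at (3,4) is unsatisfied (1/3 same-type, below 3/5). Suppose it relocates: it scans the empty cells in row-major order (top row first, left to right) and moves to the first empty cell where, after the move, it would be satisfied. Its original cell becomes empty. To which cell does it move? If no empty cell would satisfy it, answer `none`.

none

Vacating (3,4). Empty cells in order:
  (1,3): 0/1 same-type → still unsatisfied.
  (1,4): 0/1 same-type → still unsatisfied.
  (2,2): 0/3 same-type → still unsatisfied.
  (2,3): 0/2 same-type → still unsatisfied.
  (4,3): 2/4 same-type → still unsatisfied.
  (5,1): 0/2 same-type → still unsatisfied.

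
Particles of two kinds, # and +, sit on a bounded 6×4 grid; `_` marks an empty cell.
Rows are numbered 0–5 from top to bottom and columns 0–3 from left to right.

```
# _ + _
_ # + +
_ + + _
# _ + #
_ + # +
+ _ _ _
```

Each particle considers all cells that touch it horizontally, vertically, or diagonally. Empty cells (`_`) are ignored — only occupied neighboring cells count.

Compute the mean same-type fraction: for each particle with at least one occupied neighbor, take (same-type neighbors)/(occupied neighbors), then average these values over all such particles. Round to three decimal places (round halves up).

0.567

(0,0)# 1/1
(0,2)+ 2/3
(1,1)# 1/5
(1,2)+ 4/5
(1,3)+ 3/3
(2,1)+ 3/5
(2,2)+ 4/6
(3,0)# 0/2
(3,2)+ 4/6
(3,3)# 1/4
(4,1)+ 2/4
(4,2)# 1/4
(4,3)+ 1/3
(5,0)+ 1/1
Sum over 14 particles: 1/1 + 2/3 + 1/5 + 4/5 + 3/3 + 3/5 + 4/6 + 0/2 + 4/6 + 1/4 + 2/4 + 1/4 + 1/3 + 1/1 = 119/15; mean = 119/15 ÷ 14 = 17/30 = 0.566666… → 0.567.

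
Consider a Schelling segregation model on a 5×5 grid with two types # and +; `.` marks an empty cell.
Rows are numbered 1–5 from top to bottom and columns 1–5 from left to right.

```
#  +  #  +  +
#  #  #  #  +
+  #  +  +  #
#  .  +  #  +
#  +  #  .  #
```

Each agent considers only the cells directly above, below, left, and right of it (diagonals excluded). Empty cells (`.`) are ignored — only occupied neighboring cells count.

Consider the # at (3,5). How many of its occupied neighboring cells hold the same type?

0

Occupied neighbors of (3,5): (2,5)=+, (4,5)=+, (3,4)=+.
Same type (#): 0 of 3.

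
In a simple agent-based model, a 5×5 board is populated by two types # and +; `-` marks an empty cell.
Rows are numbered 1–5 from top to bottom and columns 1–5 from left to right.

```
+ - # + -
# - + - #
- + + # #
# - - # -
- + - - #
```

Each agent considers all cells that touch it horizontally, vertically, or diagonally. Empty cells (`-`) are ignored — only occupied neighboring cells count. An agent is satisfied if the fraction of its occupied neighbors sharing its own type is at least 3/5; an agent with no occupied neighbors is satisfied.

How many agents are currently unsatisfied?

8

(1,1)+ 0/1 unhappy
(1,3)# 0/2 unhappy
(1,4)+ 1/3 unhappy
(2,1)# 0/2 unhappy
(2,3)+ 3/5 ok
(2,5)# 2/3 ok
(3,2)+ 2/4 unhappy
(3,3)+ 2/4 unhappy
(3,4)# 3/5 ok
(3,5)# 3/3 ok
(4,1)# 0/2 unhappy
(4,4)# 3/4 ok
(5,2)+ 0/1 unhappy
(5,5)# 1/1 ok
Unsatisfied: (1,1), (1,3), (1,4), (2,1), (3,2), (3,3), (4,1), (5,2) — 8 in total.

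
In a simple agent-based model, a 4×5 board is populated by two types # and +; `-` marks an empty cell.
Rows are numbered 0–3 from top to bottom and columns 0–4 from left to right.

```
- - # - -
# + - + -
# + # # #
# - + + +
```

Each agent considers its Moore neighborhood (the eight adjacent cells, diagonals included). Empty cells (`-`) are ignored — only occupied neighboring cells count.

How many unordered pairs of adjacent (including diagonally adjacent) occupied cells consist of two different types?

Scan each occupied cell's neighbors to the right and below (and the two forward diagonals) so each pair is counted once.
From row 0: 2 unlike of 2 pairs (running 2/2).
From row 1: 7 unlike of 9 pairs (running 9/11).
From row 2: 10 unlike of 14 pairs (running 19/25).
From row 3: 0 unlike of 2 pairs (running 19/27).
Total adjacent occupied pairs: 27; unlike-type pairs: 19.

19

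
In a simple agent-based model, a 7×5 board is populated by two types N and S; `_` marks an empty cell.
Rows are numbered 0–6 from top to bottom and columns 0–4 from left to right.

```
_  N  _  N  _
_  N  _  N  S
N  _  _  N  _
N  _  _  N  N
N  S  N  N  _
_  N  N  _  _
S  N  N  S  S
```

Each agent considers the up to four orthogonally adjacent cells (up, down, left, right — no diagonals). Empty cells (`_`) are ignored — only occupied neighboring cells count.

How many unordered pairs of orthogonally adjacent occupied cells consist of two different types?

6

Scan each occupied cell's neighbors to the right and below so each pair is counted once.
Row 0: N(0,1)–N(1,1)= N(0,3)–N(1,3)=  → 0/2 unlike.
Row 1: N(1,3)–S(1,4)≠ N(1,3)–N(2,3)=  → 1/2 unlike.
Row 2: N(2,0)–N(3,0)= N(2,3)–N(3,3)=  → 0/2 unlike.
Row 3: N(3,0)–N(4,0)= N(3,3)–N(3,4)= N(3,3)–N(4,3)=  → 0/3 unlike.
Row 4: N(4,0)–S(4,1)≠ S(4,1)–N(4,2)≠ S(4,1)–N(5,1)≠ N(4,2)–N(4,3)= N(4,2)–N(5,2)=  → 3/5 unlike.
Row 5: N(5,1)–N(5,2)= N(5,1)–N(6,1)= N(5,2)–N(6,2)=  → 0/3 unlike.
Row 6: S(6,0)–N(6,1)≠ N(6,1)–N(6,2)= N(6,2)–S(6,3)≠ S(6,3)–S(6,4)=  → 2/4 unlike.
Total adjacent occupied pairs: 21; unlike-type pairs: 6.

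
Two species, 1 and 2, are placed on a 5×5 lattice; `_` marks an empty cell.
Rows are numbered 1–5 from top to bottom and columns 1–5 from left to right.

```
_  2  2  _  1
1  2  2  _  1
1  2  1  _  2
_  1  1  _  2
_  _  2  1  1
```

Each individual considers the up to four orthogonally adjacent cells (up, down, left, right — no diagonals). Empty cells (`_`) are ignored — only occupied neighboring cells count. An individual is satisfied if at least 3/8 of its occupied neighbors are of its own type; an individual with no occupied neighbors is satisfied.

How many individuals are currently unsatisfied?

(1,2)2 2/2 ✓
(1,3)2 2/2 ✓
(1,5)1 1/1 ✓
(2,1)1 1/2 ✓
(2,2)2 3/4 ✓
(2,3)2 2/3 ✓
(2,5)1 1/2 ✓
(3,1)1 1/2 ✓
(3,2)2 1/4 ✗
(3,3)1 1/3 ✗
(3,5)2 1/2 ✓
(4,2)1 1/2 ✓
(4,3)1 2/3 ✓
(4,5)2 1/2 ✓
(5,3)2 0/2 ✗
(5,4)1 1/2 ✓
(5,5)1 1/2 ✓
Unsatisfied: (3,2), (3,3), (5,3) — 3 in total.

3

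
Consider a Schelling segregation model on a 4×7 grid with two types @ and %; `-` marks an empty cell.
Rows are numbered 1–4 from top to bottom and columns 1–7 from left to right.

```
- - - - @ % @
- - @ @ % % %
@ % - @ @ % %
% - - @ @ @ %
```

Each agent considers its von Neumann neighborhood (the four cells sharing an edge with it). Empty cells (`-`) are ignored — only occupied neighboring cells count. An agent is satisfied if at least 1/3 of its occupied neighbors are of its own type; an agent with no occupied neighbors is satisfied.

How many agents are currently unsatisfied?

Row 1: (1,5)@ 0/2 unhappy · (1,6)% 1/3 ok · (1,7)@ 0/2 unhappy
Row 2: (2,3)@ 1/1 ok · (2,4)@ 2/3 ok · (2,5)% 1/4 unhappy · (2,6)% 4/4 ok · (2,7)% 2/3 ok
Row 3: (3,1)@ 0/2 unhappy · (3,2)% 0/1 unhappy · (3,4)@ 3/3 ok · (3,5)@ 2/4 ok · (3,6)% 2/4 ok · (3,7)% 3/3 ok
Row 4: (4,1)% 0/1 unhappy · (4,4)@ 2/2 ok · (4,5)@ 3/3 ok · (4,6)@ 1/3 ok · (4,7)% 1/2 ok
Unsatisfied: (1,5), (1,7), (2,5), (3,1), (3,2), (4,1) — 6 in total.

6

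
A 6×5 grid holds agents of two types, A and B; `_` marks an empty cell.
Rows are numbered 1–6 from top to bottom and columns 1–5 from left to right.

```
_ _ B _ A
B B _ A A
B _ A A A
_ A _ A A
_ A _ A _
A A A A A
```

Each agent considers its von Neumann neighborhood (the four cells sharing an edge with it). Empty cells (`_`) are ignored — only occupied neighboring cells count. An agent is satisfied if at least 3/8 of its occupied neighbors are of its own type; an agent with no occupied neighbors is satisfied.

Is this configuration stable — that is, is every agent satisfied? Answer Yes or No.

Yes

(1,3)B 0/0 ✓
(1,5)A 1/1 ✓
(2,1)B 2/2 ✓
(2,2)B 1/1 ✓
(2,4)A 2/2 ✓
(2,5)A 3/3 ✓
(3,1)B 1/1 ✓
(3,3)A 1/1 ✓
(3,4)A 4/4 ✓
(3,5)A 3/3 ✓
(4,2)A 1/1 ✓
(4,4)A 3/3 ✓
(4,5)A 2/2 ✓
(5,2)A 2/2 ✓
(5,4)A 2/2 ✓
(6,1)A 1/1 ✓
(6,2)A 3/3 ✓
(6,3)A 2/2 ✓
(6,4)A 3/3 ✓
(6,5)A 1/1 ✓
All meet the threshold, so the configuration is stable.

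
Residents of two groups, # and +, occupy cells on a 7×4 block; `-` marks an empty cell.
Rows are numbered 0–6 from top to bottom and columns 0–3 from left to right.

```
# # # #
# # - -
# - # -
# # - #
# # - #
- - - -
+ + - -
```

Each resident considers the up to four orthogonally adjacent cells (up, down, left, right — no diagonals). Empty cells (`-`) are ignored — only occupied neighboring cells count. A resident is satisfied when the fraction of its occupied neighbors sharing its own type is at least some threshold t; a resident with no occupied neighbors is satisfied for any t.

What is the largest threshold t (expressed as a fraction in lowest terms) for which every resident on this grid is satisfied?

1/1

Row 0: (0,0)# 2/2 · (0,1)# 3/3 · (0,2)# 2/2 · (0,3)# 1/1
Row 1: (1,0)# 3/3 · (1,1)# 2/2
Row 2: (2,0)# 2/2 · (2,2)# — no occupied neighbors
Row 3: (3,0)# 3/3 · (3,1)# 2/2 · (3,3)# 1/1
Row 4: (4,0)# 2/2 · (4,1)# 2/2 · (4,3)# 1/1
Row 6: (6,0)+ 1/1 · (6,1)+ 1/1
The smallest same-type fraction is 2/2 at (0,0), which reduces to 1/1. Any threshold above that leaves this resident unsatisfied.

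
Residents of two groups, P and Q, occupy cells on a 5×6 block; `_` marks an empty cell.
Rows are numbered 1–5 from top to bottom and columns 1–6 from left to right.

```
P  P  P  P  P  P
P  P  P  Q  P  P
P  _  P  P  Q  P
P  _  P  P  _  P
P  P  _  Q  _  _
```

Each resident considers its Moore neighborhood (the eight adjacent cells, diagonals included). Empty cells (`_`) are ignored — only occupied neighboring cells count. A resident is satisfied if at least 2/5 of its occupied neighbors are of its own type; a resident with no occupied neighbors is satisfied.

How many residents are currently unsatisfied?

Row 1: (1,1)P 3/3 ok · (1,2)P 5/5 ok · (1,3)P 4/5 ok · (1,4)P 4/5 ok · (1,5)P 4/5 ok · (1,6)P 3/3 ok
Row 2: (2,1)P 4/4 ok · (2,2)P 7/7 ok · (2,3)P 6/7 ok · (2,4)Q 1/8 unhappy · (2,5)P 6/8 ok · (2,6)P 4/5 ok
Row 3: (3,1)P 3/3 ok · (3,3)P 5/6 ok · (3,4)P 5/7 ok · (3,5)Q 1/7 unhappy · (3,6)P 3/4 ok
Row 4: (4,1)P 3/3 ok · (4,3)P 4/5 ok · (4,4)P 3/5 ok · (4,6)P 1/2 ok
Row 5: (5,1)P 2/2 ok · (5,2)P 3/3 ok · (5,4)Q 0/2 unhappy
Unsatisfied: (2,4), (3,5), (5,4) — 3 in total.

3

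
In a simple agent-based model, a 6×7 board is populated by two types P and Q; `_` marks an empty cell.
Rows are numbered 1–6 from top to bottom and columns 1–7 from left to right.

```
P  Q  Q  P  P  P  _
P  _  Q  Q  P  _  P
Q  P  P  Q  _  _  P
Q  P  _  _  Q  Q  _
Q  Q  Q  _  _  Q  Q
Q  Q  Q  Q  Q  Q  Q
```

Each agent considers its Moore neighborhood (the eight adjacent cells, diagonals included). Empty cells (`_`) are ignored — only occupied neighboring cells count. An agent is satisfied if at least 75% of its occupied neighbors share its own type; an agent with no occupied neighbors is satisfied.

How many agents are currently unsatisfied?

(1,1)P 1/2 ✗
(1,2)Q 2/4 ✗
(1,3)Q 3/4 ✓
(1,4)P 2/5 ✗
(1,5)P 3/4 ✓
(1,6)P 3/3 ✓
(2,1)P 2/4 ✗
(2,3)Q 4/7 ✗
(2,4)Q 3/7 ✗
(2,5)P 3/5 ✗
(2,7)P 2/2 ✓
(3,1)Q 1/4 ✗
(3,2)P 3/6 ✗
(3,3)P 2/5 ✗
(3,4)Q 3/5 ✗
(3,7)P 1/2 ✗
(4,1)Q 3/5 ✗
(4,2)P 2/7 ✗
(4,5)Q 3/3 ✓
(4,6)Q 3/4 ✓
(5,1)Q 4/5 ✓
(5,2)Q 6/7 ✓
(5,3)Q 4/5 ✓
(5,6)Q 6/6 ✓
(5,7)Q 4/4 ✓
(6,1)Q 3/3 ✓
(6,2)Q 5/5 ✓
(6,3)Q 4/4 ✓
(6,4)Q 3/3 ✓
(6,5)Q 3/3 ✓
(6,6)Q 4/4 ✓
(6,7)Q 3/3 ✓
Unsatisfied: (1,1), (1,2), (1,4), (2,1), (2,3), (2,4), (2,5), (3,1), (3,2), (3,3), (3,4), (3,7), (4,1), (4,2) — 14 in total.

14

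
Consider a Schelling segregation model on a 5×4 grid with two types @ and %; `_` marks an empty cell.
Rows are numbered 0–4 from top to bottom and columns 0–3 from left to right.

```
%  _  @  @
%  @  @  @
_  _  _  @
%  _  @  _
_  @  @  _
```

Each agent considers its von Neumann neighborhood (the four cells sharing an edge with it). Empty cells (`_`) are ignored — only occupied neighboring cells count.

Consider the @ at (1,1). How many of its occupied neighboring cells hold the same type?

Occupied neighbors of (1,1): (1,0)=%, (1,2)=@.
Same type (@): 1 of 2.

1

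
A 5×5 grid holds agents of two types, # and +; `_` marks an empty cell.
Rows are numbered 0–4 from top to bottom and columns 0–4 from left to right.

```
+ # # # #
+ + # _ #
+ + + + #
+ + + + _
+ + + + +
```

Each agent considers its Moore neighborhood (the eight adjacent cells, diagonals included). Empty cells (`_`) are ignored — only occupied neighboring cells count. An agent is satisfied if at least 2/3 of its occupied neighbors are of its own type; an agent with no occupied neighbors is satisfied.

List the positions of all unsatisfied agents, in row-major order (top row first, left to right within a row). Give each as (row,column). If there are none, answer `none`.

(0,1), (1,1), (1,2), (2,3), (2,4)

(0,0)+ 2/3 ok
(0,1)# 2/5 unhappy
(0,2)# 3/4 ok
(0,3)# 4/4 ok
(0,4)# 2/2 ok
(1,0)+ 4/5 ok
(1,1)+ 5/8 unhappy
(1,2)# 3/7 unhappy
(1,4)# 3/4 ok
(2,0)+ 5/5 ok
(2,1)+ 7/8 ok
(2,2)+ 6/7 ok
(2,3)+ 3/6 unhappy
(2,4)# 1/3 unhappy
(3,0)+ 5/5 ok
(3,1)+ 8/8 ok
(3,2)+ 8/8 ok
(3,3)+ 6/7 ok
(4,0)+ 3/3 ok
(4,1)+ 5/5 ok
(4,2)+ 5/5 ok
(4,3)+ 4/4 ok
(4,4)+ 2/2 ok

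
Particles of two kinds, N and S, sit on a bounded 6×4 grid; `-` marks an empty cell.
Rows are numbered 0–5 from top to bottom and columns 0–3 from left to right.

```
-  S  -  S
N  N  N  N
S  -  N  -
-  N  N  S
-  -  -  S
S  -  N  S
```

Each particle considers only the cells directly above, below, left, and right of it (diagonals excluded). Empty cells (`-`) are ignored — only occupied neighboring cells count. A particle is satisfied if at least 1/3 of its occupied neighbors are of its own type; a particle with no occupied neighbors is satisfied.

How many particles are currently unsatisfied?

4

(0,1)S 0/1 ✗
(0,3)S 0/1 ✗
(1,0)N 1/2 ✓
(1,1)N 2/3 ✓
(1,2)N 3/3 ✓
(1,3)N 1/2 ✓
(2,0)S 0/1 ✗
(2,2)N 2/2 ✓
(3,1)N 1/1 ✓
(3,2)N 2/3 ✓
(3,3)S 1/2 ✓
(4,3)S 2/2 ✓
(5,0)S 0/0 ✓
(5,2)N 0/1 ✗
(5,3)S 1/2 ✓
Unsatisfied: (0,1), (0,3), (2,0), (5,2) — 4 in total.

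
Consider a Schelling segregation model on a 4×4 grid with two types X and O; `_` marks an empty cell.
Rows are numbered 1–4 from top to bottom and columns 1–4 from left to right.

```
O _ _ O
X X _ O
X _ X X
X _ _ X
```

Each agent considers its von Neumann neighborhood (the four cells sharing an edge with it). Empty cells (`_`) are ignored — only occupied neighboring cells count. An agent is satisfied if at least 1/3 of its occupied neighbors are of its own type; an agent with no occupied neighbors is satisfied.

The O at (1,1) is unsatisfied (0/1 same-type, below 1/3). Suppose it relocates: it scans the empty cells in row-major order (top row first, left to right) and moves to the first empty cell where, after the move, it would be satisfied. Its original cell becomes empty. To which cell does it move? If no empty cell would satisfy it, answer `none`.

Vacating (1,1). Empty cells in order:
  (1,2): 0/1 same-type → still unsatisfied.
  (1,3): 1/1 same-type → satisfied — stop here.

(1,3)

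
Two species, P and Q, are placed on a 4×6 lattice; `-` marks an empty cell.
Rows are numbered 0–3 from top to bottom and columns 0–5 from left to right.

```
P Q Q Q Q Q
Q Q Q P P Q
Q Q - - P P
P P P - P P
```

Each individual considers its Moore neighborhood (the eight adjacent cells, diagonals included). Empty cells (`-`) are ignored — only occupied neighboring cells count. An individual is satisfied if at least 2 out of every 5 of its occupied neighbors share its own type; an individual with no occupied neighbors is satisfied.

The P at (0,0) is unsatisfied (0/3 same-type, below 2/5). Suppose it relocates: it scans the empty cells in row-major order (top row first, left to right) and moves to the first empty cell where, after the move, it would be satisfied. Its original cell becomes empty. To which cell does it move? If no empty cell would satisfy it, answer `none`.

Vacating (0,0). Empty cells in order:
  (2,2): 3/6 same-type → satisfied — stop here.

(2,2)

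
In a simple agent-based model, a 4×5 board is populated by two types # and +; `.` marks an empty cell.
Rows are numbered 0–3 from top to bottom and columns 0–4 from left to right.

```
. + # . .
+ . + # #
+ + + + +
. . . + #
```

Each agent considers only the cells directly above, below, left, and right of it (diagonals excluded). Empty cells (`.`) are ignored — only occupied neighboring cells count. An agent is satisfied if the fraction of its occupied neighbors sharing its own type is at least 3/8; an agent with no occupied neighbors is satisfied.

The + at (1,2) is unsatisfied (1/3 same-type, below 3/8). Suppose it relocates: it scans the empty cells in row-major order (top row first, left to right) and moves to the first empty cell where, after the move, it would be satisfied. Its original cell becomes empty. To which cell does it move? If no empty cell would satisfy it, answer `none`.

(0,0)

Vacating (1,2). Empty cells in order:
  (0,0): 2/2 same-type → satisfied — stop here.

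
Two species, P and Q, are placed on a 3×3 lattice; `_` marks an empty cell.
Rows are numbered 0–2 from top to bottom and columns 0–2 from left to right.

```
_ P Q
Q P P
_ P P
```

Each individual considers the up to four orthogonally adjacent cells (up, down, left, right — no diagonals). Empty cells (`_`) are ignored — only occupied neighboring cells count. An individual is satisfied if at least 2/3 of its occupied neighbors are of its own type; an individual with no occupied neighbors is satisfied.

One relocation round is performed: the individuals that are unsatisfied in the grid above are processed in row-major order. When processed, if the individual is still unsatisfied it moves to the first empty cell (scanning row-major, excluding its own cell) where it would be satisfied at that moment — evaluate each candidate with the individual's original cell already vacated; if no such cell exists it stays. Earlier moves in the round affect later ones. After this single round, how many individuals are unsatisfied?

3

Initially unsatisfied (in order): (0,1), (0,2), (1,0).
  (0,1): no empty cell satisfies it; stays.
  (0,2): no empty cell satisfies it; stays.
  (1,0): no empty cell satisfies it; stays.
Resulting grid:
_ P Q
Q P P
_ P P
Unsatisfied now: (0,1), (0,2), (1,0).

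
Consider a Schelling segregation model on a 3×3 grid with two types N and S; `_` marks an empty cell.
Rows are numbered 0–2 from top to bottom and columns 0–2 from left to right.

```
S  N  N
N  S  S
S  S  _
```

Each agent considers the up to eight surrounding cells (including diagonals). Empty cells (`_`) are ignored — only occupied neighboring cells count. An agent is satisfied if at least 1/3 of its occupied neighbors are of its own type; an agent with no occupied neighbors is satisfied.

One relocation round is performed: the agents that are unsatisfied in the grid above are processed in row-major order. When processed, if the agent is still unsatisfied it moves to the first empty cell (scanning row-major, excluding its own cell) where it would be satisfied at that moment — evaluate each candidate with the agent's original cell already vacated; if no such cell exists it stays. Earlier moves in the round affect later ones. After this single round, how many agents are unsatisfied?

1

Initially unsatisfied (in order): (1,0).
  (1,0): no empty cell satisfies it; stays.
Resulting grid:
S N N
N S S
S S _
Unsatisfied now: (1,0).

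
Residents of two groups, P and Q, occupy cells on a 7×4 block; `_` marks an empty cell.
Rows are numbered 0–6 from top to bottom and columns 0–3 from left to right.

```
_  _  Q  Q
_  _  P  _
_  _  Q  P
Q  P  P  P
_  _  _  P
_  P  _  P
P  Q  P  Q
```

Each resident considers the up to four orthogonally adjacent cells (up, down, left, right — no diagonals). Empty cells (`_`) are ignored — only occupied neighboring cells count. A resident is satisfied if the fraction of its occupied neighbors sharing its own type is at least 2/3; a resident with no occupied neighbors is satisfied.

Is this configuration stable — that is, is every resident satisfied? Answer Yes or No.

No

Row 0: (0,2)Q 1/2 not · (0,3)Q 1/1 satisfied
Row 1: (1,2)P 0/2 not
Row 2: (2,2)Q 0/3 not · (2,3)P 1/2 not
Row 3: (3,0)Q 0/1 not · (3,1)P 1/2 not · (3,2)P 2/3 satisfied · (3,3)P 3/3 satisfied
Row 4: (4,3)P 2/2 satisfied
Row 5: (5,1)P 0/1 not · (5,3)P 1/2 not
Row 6: (6,0)P 0/1 not · (6,1)Q 0/3 not · (6,2)P 0/2 not · (6,3)Q 0/2 not
For instance (0,2) has only 1/2 same-type neighbors, below 2/3.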